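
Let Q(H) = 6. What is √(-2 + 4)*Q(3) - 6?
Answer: -6 + 6*√2 ≈ 2.4853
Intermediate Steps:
√(-2 + 4)*Q(3) - 6 = √(-2 + 4)*6 - 6 = √2*6 - 6 = 6*√2 - 6 = -6 + 6*√2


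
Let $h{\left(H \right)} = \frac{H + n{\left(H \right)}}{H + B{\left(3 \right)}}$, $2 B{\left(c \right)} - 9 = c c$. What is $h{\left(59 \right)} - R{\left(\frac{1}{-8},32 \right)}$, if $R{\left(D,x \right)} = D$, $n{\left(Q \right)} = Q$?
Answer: $\frac{253}{136} \approx 1.8603$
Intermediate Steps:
$B{\left(c \right)} = \frac{9}{2} + \frac{c^{2}}{2}$ ($B{\left(c \right)} = \frac{9}{2} + \frac{c c}{2} = \frac{9}{2} + \frac{c^{2}}{2}$)
$h{\left(H \right)} = \frac{2 H}{9 + H}$ ($h{\left(H \right)} = \frac{H + H}{H + \left(\frac{9}{2} + \frac{3^{2}}{2}\right)} = \frac{2 H}{H + \left(\frac{9}{2} + \frac{1}{2} \cdot 9\right)} = \frac{2 H}{H + \left(\frac{9}{2} + \frac{9}{2}\right)} = \frac{2 H}{H + 9} = \frac{2 H}{9 + H}$)
$h{\left(59 \right)} - R{\left(\frac{1}{-8},32 \right)} = 2 \cdot 59 \frac{1}{9 + 59} - \frac{1}{-8} = 2 \cdot 59 \cdot \frac{1}{68} - - \frac{1}{8} = 2 \cdot 59 \cdot \frac{1}{68} + \frac{1}{8} = \frac{59}{34} + \frac{1}{8} = \frac{253}{136}$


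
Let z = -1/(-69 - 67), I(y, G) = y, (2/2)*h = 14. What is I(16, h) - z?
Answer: 2175/136 ≈ 15.993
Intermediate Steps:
h = 14
z = 1/136 (z = -1/(-136) = -1/136*(-1) = 1/136 ≈ 0.0073529)
I(16, h) - z = 16 - 1*1/136 = 16 - 1/136 = 2175/136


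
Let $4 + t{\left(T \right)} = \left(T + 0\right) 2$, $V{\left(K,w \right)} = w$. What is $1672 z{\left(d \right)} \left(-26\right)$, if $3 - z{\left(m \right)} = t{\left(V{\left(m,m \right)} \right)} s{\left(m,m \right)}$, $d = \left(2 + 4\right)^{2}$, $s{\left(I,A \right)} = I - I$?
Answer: $-130416$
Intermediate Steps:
$s{\left(I,A \right)} = 0$
$t{\left(T \right)} = -4 + 2 T$ ($t{\left(T \right)} = -4 + \left(T + 0\right) 2 = -4 + T 2 = -4 + 2 T$)
$d = 36$ ($d = 6^{2} = 36$)
$z{\left(m \right)} = 3$ ($z{\left(m \right)} = 3 - \left(-4 + 2 m\right) 0 = 3 - 0 = 3 + 0 = 3$)
$1672 z{\left(d \right)} \left(-26\right) = 1672 \cdot 3 \left(-26\right) = 1672 \left(-78\right) = -130416$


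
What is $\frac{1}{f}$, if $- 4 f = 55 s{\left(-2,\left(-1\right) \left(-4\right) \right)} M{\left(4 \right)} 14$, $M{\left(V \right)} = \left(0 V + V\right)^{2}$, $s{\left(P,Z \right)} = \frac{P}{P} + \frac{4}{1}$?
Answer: $- \frac{1}{15400} \approx -6.4935 \cdot 10^{-5}$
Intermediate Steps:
$s{\left(P,Z \right)} = 5$ ($s{\left(P,Z \right)} = 1 + 4 \cdot 1 = 1 + 4 = 5$)
$M{\left(V \right)} = V^{2}$ ($M{\left(V \right)} = \left(0 + V\right)^{2} = V^{2}$)
$f = -15400$ ($f = - \frac{55 \cdot 5 \cdot 4^{2} \cdot 14}{4} = - \frac{55 \cdot 5 \cdot 16 \cdot 14}{4} = - \frac{55 \cdot 80 \cdot 14}{4} = - \frac{4400 \cdot 14}{4} = \left(- \frac{1}{4}\right) 61600 = -15400$)
$\frac{1}{f} = \frac{1}{-15400} = - \frac{1}{15400}$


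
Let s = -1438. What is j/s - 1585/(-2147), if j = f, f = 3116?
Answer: -2205411/1543693 ≈ -1.4287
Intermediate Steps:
j = 3116
j/s - 1585/(-2147) = 3116/(-1438) - 1585/(-2147) = 3116*(-1/1438) - 1585*(-1/2147) = -1558/719 + 1585/2147 = -2205411/1543693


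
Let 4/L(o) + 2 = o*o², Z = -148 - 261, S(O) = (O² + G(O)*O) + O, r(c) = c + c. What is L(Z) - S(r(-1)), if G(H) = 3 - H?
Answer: 547343444/68417931 ≈ 8.0000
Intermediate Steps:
r(c) = 2*c
S(O) = O + O² + O*(3 - O) (S(O) = (O² + (3 - O)*O) + O = (O² + O*(3 - O)) + O = O + O² + O*(3 - O))
Z = -409
L(o) = 4/(-2 + o³) (L(o) = 4/(-2 + o*o²) = 4/(-2 + o³))
L(Z) - S(r(-1)) = 4/(-2 + (-409)³) - 4*2*(-1) = 4/(-2 - 68417929) - 4*(-2) = 4/(-68417931) - 1*(-8) = 4*(-1/68417931) + 8 = -4/68417931 + 8 = 547343444/68417931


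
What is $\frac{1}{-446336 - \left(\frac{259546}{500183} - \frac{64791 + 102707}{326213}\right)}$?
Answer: $- \frac{163166196979}{72826948582446108} \approx -2.2405 \cdot 10^{-6}$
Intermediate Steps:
$\frac{1}{-446336 - \left(\frac{259546}{500183} - \frac{64791 + 102707}{326213}\right)} = \frac{1}{-446336 + \left(\left(-259546\right) \frac{1}{500183} + 167498 \cdot \frac{1}{326213}\right)} = \frac{1}{-446336 + \left(- \frac{259546}{500183} + \frac{167498}{326213}\right)} = \frac{1}{-446336 - \frac{887627164}{163166196979}} = \frac{1}{- \frac{72826948582446108}{163166196979}} = - \frac{163166196979}{72826948582446108}$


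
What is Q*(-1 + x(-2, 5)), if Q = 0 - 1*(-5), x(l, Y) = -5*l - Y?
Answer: 20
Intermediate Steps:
x(l, Y) = -Y - 5*l
Q = 5 (Q = 0 + 5 = 5)
Q*(-1 + x(-2, 5)) = 5*(-1 + (-1*5 - 5*(-2))) = 5*(-1 + (-5 + 10)) = 5*(-1 + 5) = 5*4 = 20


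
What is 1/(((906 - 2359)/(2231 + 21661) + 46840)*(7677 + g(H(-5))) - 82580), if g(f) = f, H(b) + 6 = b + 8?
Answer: 3982/1430999845173 ≈ 2.7827e-9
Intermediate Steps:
H(b) = 2 + b (H(b) = -6 + (b + 8) = -6 + (8 + b) = 2 + b)
1/(((906 - 2359)/(2231 + 21661) + 46840)*(7677 + g(H(-5))) - 82580) = 1/(((906 - 2359)/(2231 + 21661) + 46840)*(7677 + (2 - 5)) - 82580) = 1/((-1453/23892 + 46840)*(7677 - 3) - 82580) = 1/((-1453*1/23892 + 46840)*7674 - 82580) = 1/((-1453/23892 + 46840)*7674 - 82580) = 1/((1119099827/23892)*7674 - 82580) = 1/(1431328678733/3982 - 82580) = 1/(1430999845173/3982) = 3982/1430999845173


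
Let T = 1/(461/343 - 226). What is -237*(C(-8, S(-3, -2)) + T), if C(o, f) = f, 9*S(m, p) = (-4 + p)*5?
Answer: 60956321/77057 ≈ 791.05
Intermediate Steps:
S(m, p) = -20/9 + 5*p/9 (S(m, p) = ((-4 + p)*5)/9 = (-20 + 5*p)/9 = -20/9 + 5*p/9)
T = -343/77057 (T = 1/(461*(1/343) - 226) = 1/(461/343 - 226) = 1/(-77057/343) = -343/77057 ≈ -0.0044513)
-237*(C(-8, S(-3, -2)) + T) = -237*((-20/9 + (5/9)*(-2)) - 343/77057) = -237*((-20/9 - 10/9) - 343/77057) = -237*(-10/3 - 343/77057) = -237*(-771599/231171) = 60956321/77057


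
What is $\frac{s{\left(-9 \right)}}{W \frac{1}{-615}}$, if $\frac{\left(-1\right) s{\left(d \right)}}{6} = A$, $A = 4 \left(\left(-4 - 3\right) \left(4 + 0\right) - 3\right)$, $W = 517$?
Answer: $- \frac{457560}{517} \approx -885.03$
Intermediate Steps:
$A = -124$ ($A = 4 \left(\left(-7\right) 4 - 3\right) = 4 \left(-28 - 3\right) = 4 \left(-31\right) = -124$)
$s{\left(d \right)} = 744$ ($s{\left(d \right)} = \left(-6\right) \left(-124\right) = 744$)
$\frac{s{\left(-9 \right)}}{W \frac{1}{-615}} = \frac{744}{517 \frac{1}{-615}} = \frac{744}{517 \left(- \frac{1}{615}\right)} = \frac{744}{- \frac{517}{615}} = 744 \left(- \frac{615}{517}\right) = - \frac{457560}{517}$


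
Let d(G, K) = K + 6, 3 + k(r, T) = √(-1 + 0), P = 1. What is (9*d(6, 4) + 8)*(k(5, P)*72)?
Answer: -21168 + 7056*I ≈ -21168.0 + 7056.0*I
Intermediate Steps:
k(r, T) = -3 + I (k(r, T) = -3 + √(-1 + 0) = -3 + √(-1) = -3 + I)
d(G, K) = 6 + K
(9*d(6, 4) + 8)*(k(5, P)*72) = (9*(6 + 4) + 8)*((-3 + I)*72) = (9*10 + 8)*(-216 + 72*I) = (90 + 8)*(-216 + 72*I) = 98*(-216 + 72*I) = -21168 + 7056*I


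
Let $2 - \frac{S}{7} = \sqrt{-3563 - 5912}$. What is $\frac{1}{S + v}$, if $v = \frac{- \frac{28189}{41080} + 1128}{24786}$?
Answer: $\frac{14561643831513414480}{481541317384681198325641} + \frac{36286226315879904000 i \sqrt{379}}{481541317384681198325641} \approx 3.024 \cdot 10^{-5} + 0.001467 i$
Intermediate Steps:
$v = \frac{46310051}{1018208880}$ ($v = \left(\left(-28189\right) \frac{1}{41080} + 1128\right) \frac{1}{24786} = \left(- \frac{28189}{41080} + 1128\right) \frac{1}{24786} = \frac{46310051}{41080} \cdot \frac{1}{24786} = \frac{46310051}{1018208880} \approx 0.045482$)
$S = 14 - 35 i \sqrt{379}$ ($S = 14 - 7 \sqrt{-3563 - 5912} = 14 - 7 \sqrt{-9475} = 14 - 7 \cdot 5 i \sqrt{379} = 14 - 35 i \sqrt{379} \approx 14.0 - 681.38 i$)
$\frac{1}{S + v} = \frac{1}{\left(14 - 35 i \sqrt{379}\right) + \frac{46310051}{1018208880}} = \frac{1}{\frac{14301234371}{1018208880} - 35 i \sqrt{379}}$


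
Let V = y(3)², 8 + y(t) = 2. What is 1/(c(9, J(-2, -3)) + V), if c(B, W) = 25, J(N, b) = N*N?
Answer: 1/61 ≈ 0.016393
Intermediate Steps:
y(t) = -6 (y(t) = -8 + 2 = -6)
J(N, b) = N²
V = 36 (V = (-6)² = 36)
1/(c(9, J(-2, -3)) + V) = 1/(25 + 36) = 1/61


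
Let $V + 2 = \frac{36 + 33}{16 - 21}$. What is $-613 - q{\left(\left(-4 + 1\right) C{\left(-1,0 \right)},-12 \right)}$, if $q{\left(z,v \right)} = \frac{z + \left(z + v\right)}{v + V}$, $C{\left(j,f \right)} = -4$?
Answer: $- \frac{85147}{139} \approx -612.57$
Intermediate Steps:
$V = - \frac{79}{5}$ ($V = -2 + \frac{36 + 33}{16 - 21} = -2 + \frac{69}{-5} = -2 + 69 \left(- \frac{1}{5}\right) = -2 - \frac{69}{5} = - \frac{79}{5} \approx -15.8$)
$q{\left(z,v \right)} = \frac{v + 2 z}{- \frac{79}{5} + v}$ ($q{\left(z,v \right)} = \frac{z + \left(z + v\right)}{v - \frac{79}{5}} = \frac{z + \left(v + z\right)}{- \frac{79}{5} + v} = \frac{v + 2 z}{- \frac{79}{5} + v}$)
$-613 - q{\left(\left(-4 + 1\right) C{\left(-1,0 \right)},-12 \right)} = -613 - \frac{5 \left(-12 + 2 \left(-4 + 1\right) \left(-4\right)\right)}{-79 + 5 \left(-12\right)} = -613 - \frac{5 \left(-12 + 2 \left(\left(-3\right) \left(-4\right)\right)\right)}{-79 - 60} = -613 - \frac{5 \left(-12 + 2 \cdot 12\right)}{-139} = -613 - 5 \left(- \frac{1}{139}\right) \left(-12 + 24\right) = -613 - 5 \left(- \frac{1}{139}\right) 12 = -613 - - \frac{60}{139} = -613 + \frac{60}{139} = - \frac{85147}{139}$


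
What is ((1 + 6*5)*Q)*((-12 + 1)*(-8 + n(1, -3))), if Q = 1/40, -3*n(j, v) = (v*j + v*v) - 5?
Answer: 1705/24 ≈ 71.042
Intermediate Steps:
n(j, v) = 5/3 - v²/3 - j*v/3 (n(j, v) = -((v*j + v*v) - 5)/3 = -((j*v + v²) - 5)/3 = -((v² + j*v) - 5)/3 = -(-5 + v² + j*v)/3 = 5/3 - v²/3 - j*v/3)
Q = 1/40 ≈ 0.025000
((1 + 6*5)*Q)*((-12 + 1)*(-8 + n(1, -3))) = ((1 + 6*5)*(1/40))*((-12 + 1)*(-8 + (5/3 - ⅓*(-3)² - ⅓*1*(-3)))) = ((1 + 30)*(1/40))*(-11*(-8 + (5/3 - ⅓*9 + 1))) = (31*(1/40))*(-11*(-8 + (5/3 - 3 + 1))) = 31*(-11*(-8 - ⅓))/40 = 31*(-11*(-25/3))/40 = (31/40)*(275/3) = 1705/24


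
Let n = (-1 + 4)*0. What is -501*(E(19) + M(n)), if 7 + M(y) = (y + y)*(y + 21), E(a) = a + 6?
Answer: -9018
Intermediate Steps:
E(a) = 6 + a
n = 0 (n = 3*0 = 0)
M(y) = -7 + 2*y*(21 + y) (M(y) = -7 + (y + y)*(y + 21) = -7 + (2*y)*(21 + y) = -7 + 2*y*(21 + y))
-501*(E(19) + M(n)) = -501*((6 + 19) + (-7 + 2*0² + 42*0)) = -501*(25 + (-7 + 2*0 + 0)) = -501*(25 + (-7 + 0 + 0)) = -501*(25 - 7) = -501*18 = -9018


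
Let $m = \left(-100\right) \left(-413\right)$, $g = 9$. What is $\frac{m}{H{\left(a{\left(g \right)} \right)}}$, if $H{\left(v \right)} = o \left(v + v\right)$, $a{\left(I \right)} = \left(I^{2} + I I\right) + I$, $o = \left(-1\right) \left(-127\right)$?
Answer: $\frac{20650}{21717} \approx 0.95087$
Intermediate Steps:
$o = 127$
$m = 41300$
$a{\left(I \right)} = I + 2 I^{2}$ ($a{\left(I \right)} = \left(I^{2} + I^{2}\right) + I = 2 I^{2} + I = I + 2 I^{2}$)
$H{\left(v \right)} = 254 v$ ($H{\left(v \right)} = 127 \left(v + v\right) = 127 \cdot 2 v = 254 v$)
$\frac{m}{H{\left(a{\left(g \right)} \right)}} = \frac{41300}{254 \cdot 9 \left(1 + 2 \cdot 9\right)} = \frac{41300}{254 \cdot 9 \left(1 + 18\right)} = \frac{41300}{254 \cdot 9 \cdot 19} = \frac{41300}{254 \cdot 171} = \frac{41300}{43434} = 41300 \cdot \frac{1}{43434} = \frac{20650}{21717}$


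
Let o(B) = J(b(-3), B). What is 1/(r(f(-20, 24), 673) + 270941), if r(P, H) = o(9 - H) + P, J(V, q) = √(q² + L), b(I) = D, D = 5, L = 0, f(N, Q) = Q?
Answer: 1/271629 ≈ 3.6815e-6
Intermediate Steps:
b(I) = 5
J(V, q) = √(q²) (J(V, q) = √(q² + 0) = √(q²))
o(B) = √(B²)
r(P, H) = P + √((9 - H)²) (r(P, H) = √((9 - H)²) + P = P + √((9 - H)²))
1/(r(f(-20, 24), 673) + 270941) = 1/((24 + √((-9 + 673)²)) + 270941) = 1/((24 + √(664²)) + 270941) = 1/((24 + √440896) + 270941) = 1/((24 + 664) + 270941) = 1/(688 + 270941) = 1/271629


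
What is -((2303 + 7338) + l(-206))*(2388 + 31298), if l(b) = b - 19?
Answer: -317187376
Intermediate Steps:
l(b) = -19 + b
-((2303 + 7338) + l(-206))*(2388 + 31298) = -((2303 + 7338) + (-19 - 206))*(2388 + 31298) = -(9641 - 225)*33686 = -9416*33686 = -1*317187376 = -317187376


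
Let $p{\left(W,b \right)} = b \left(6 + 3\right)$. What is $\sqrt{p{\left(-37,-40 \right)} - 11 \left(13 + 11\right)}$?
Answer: $4 i \sqrt{39} \approx 24.98 i$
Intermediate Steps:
$p{\left(W,b \right)} = 9 b$ ($p{\left(W,b \right)} = b 9 = 9 b$)
$\sqrt{p{\left(-37,-40 \right)} - 11 \left(13 + 11\right)} = \sqrt{9 \left(-40\right) - 11 \left(13 + 11\right)} = \sqrt{-360 - 264} = \sqrt{-624} = 4 i \sqrt{39}$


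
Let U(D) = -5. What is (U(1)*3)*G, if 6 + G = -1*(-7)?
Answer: -15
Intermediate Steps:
G = 1 (G = -6 - 1*(-7) = -6 + 7 = 1)
(U(1)*3)*G = -5*3*1 = -15*1 = -15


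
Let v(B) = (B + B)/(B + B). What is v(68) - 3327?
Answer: -3326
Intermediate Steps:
v(B) = 1 (v(B) = (2*B)/((2*B)) = (2*B)*(1/(2*B)) = 1)
v(68) - 3327 = 1 - 3327 = -3326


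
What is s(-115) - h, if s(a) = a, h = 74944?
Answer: -75059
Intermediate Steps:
s(-115) - h = -115 - 1*74944 = -115 - 74944 = -75059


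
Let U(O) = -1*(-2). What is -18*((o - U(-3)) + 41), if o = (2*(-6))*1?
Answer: -486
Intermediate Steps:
o = -12 (o = -12*1 = -12)
U(O) = 2
-18*((o - U(-3)) + 41) = -18*((-12 - 1*2) + 41) = -18*((-12 - 2) + 41) = -18*(-14 + 41) = -18*27 = -486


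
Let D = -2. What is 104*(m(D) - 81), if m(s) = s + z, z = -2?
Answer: -8840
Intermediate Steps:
m(s) = -2 + s (m(s) = s - 2 = -2 + s)
104*(m(D) - 81) = 104*((-2 - 2) - 81) = 104*(-4 - 81) = 104*(-85) = -8840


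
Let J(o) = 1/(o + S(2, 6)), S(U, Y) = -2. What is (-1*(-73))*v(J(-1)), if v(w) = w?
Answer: -73/3 ≈ -24.333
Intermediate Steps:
J(o) = 1/(-2 + o) (J(o) = 1/(o - 2) = 1/(-2 + o))
(-1*(-73))*v(J(-1)) = (-1*(-73))/(-2 - 1) = 73/(-3) = 73*(-1/3) = -73/3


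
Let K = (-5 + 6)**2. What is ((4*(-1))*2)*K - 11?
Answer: -19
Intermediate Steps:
K = 1 (K = 1**2 = 1)
((4*(-1))*2)*K - 11 = ((4*(-1))*2)*1 - 11 = -4*2*1 - 11 = -8*1 - 11 = -8 - 11 = -19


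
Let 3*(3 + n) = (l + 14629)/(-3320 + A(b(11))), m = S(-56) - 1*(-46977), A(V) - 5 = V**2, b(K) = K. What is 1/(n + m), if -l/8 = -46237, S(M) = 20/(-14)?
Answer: 22358/1049315527 ≈ 2.1307e-5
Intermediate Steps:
S(M) = -10/7 (S(M) = 20*(-1/14) = -10/7)
l = 369896 (l = -8*(-46237) = 369896)
A(V) = 5 + V**2
m = 328829/7 (m = -10/7 - 1*(-46977) = -10/7 + 46977 = 328829/7 ≈ 46976.)
n = -137757/3194 (n = -3 + ((369896 + 14629)/(-3320 + (5 + 11**2)))/3 = -3 + (384525/(-3320 + (5 + 121)))/3 = -3 + (384525/(-3320 + 126))/3 = -3 + (384525/(-3194))/3 = -3 + (384525*(-1/3194))/3 = -3 + (1/3)*(-384525/3194) = -3 - 128175/3194 = -137757/3194 ≈ -43.130)
1/(n + m) = 1/(-137757/3194 + 328829/7) = 1/(1049315527/22358) = 22358/1049315527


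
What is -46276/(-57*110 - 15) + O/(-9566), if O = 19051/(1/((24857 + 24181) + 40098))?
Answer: -5336151985772/30061155 ≈ -1.7751e+5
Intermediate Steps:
O = 1698129936 (O = 19051/(1/(49038 + 40098)) = 19051/(1/89136) = 19051*89136 = 1698129936)
-46276/(-57*110 - 15) + O/(-9566) = -46276/(-57*110 - 15) + 1698129936/(-9566) = -46276/(-6270 - 15) + 1698129936*(-1/9566) = -46276/(-6285) - 849064968/4783 = -46276*(-1/6285) - 849064968/4783 = 46276/6285 - 849064968/4783 = -5336151985772/30061155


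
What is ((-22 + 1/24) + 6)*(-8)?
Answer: 383/3 ≈ 127.67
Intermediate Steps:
((-22 + 1/24) + 6)*(-8) = (-527/24 + 6)*(-8) = -383/24*(-8) = 383/3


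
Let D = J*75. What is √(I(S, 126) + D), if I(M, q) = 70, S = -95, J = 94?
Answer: 4*√445 ≈ 84.380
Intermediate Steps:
D = 7050 (D = 94*75 = 7050)
√(I(S, 126) + D) = √(70 + 7050) = √7120 = 4*√445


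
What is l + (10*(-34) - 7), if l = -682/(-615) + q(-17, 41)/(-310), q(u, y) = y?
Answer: -13193869/38130 ≈ -346.02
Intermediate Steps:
l = 37241/38130 (l = -682/(-615) + 41/(-310) = -682*(-1/615) + 41*(-1/310) = 682/615 - 41/310 = 37241/38130 ≈ 0.97668)
l + (10*(-34) - 7) = 37241/38130 + (10*(-34) - 7) = 37241/38130 + (-340 - 7) = 37241/38130 - 347 = -13193869/38130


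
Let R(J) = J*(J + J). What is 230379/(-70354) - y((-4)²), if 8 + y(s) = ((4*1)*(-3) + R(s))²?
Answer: -17588167547/70354 ≈ -2.5000e+5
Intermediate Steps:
R(J) = 2*J² (R(J) = J*(2*J) = 2*J²)
y(s) = -8 + (-12 + 2*s²)² (y(s) = -8 + ((4*1)*(-3) + 2*s²)² = -8 + (4*(-3) + 2*s²)² = -8 + (-12 + 2*s²)²)
230379/(-70354) - y((-4)²) = 230379/(-70354) - (-8 + 4*(-6 + ((-4)²)²)²) = 230379*(-1/70354) - (-8 + 4*(-6 + 16²)²) = -230379/70354 - (-8 + 4*(-6 + 256)²) = -230379/70354 - (-8 + 4*250²) = -230379/70354 - (-8 + 4*62500) = -230379/70354 - (-8 + 250000) = -230379/70354 - 1*249992 = -230379/70354 - 249992 = -17588167547/70354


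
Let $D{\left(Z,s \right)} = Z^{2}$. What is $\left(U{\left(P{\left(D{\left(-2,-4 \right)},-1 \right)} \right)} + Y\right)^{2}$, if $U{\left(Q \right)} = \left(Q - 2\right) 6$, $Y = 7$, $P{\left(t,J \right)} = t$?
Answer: $361$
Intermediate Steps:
$U{\left(Q \right)} = -12 + 6 Q$ ($U{\left(Q \right)} = \left(-2 + Q\right) 6 = -12 + 6 Q$)
$\left(U{\left(P{\left(D{\left(-2,-4 \right)},-1 \right)} \right)} + Y\right)^{2} = \left(\left(-12 + 6 \left(-2\right)^{2}\right) + 7\right)^{2} = \left(\left(-12 + 6 \cdot 4\right) + 7\right)^{2} = \left(\left(-12 + 24\right) + 7\right)^{2} = \left(12 + 7\right)^{2} = 19^{2} = 361$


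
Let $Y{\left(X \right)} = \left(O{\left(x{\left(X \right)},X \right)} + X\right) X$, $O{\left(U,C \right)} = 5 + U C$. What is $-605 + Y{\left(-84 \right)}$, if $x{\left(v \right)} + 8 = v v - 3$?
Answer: $49715551$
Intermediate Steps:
$x{\left(v \right)} = -11 + v^{2}$ ($x{\left(v \right)} = -8 + \left(v v - 3\right) = -8 + \left(v^{2} - 3\right) = -8 + \left(-3 + v^{2}\right) = -11 + v^{2}$)
$O{\left(U,C \right)} = 5 + C U$
$Y{\left(X \right)} = X \left(5 + X + X \left(-11 + X^{2}\right)\right)$ ($Y{\left(X \right)} = \left(\left(5 + X \left(-11 + X^{2}\right)\right) + X\right) X = \left(5 + X + X \left(-11 + X^{2}\right)\right) X = X \left(5 + X + X \left(-11 + X^{2}\right)\right)$)
$-605 + Y{\left(-84 \right)} = -605 - 84 \left(5 + \left(-84\right)^{3} - -840\right) = -605 - 84 \left(5 - 592704 + 840\right) = -605 - -49716156 = -605 + 49716156 = 49715551$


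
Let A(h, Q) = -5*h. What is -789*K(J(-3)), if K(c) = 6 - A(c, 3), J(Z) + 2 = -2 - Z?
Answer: -789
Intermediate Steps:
J(Z) = -4 - Z (J(Z) = -2 + (-2 - Z) = -4 - Z)
K(c) = 6 + 5*c (K(c) = 6 - (-5)*c = 6 + 5*c)
-789*K(J(-3)) = -789*(6 + 5*(-4 - 1*(-3))) = -789*(6 + 5*(-4 + 3)) = -789*(6 + 5*(-1)) = -789*(6 - 5) = -789*1 = -789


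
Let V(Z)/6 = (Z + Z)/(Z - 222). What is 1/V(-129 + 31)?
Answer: 40/147 ≈ 0.27211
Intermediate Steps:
V(Z) = 12*Z/(-222 + Z) (V(Z) = 6*((Z + Z)/(Z - 222)) = 6*((2*Z)/(-222 + Z)) = 6*(2*Z/(-222 + Z)) = 12*Z/(-222 + Z))
1/V(-129 + 31) = 1/(12*(-129 + 31)/(-222 + (-129 + 31))) = 1/(12*(-98)/(-222 - 98)) = 1/(12*(-98)/(-320)) = 1/(12*(-98)*(-1/320)) = 1/(147/40) = 40/147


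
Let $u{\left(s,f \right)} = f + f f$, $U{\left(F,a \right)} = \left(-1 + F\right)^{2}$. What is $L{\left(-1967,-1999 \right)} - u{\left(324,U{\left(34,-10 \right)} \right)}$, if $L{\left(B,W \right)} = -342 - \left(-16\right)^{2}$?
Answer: $-1187608$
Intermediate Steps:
$u{\left(s,f \right)} = f + f^{2}$
$L{\left(B,W \right)} = -598$ ($L{\left(B,W \right)} = -342 - 256 = -598$)
$L{\left(-1967,-1999 \right)} - u{\left(324,U{\left(34,-10 \right)} \right)} = -598 - \left(-1 + 34\right)^{2} \left(1 + \left(-1 + 34\right)^{2}\right) = -598 - 33^{2} \left(1 + 33^{2}\right) = -598 - 1089 \left(1 + 1089\right) = -598 - 1089 \cdot 1090 = -598 - 1187010 = -1187608$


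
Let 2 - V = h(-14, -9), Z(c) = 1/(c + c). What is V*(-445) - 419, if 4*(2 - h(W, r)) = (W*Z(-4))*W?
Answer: 18453/8 ≈ 2306.6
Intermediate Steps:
Z(c) = 1/(2*c)
h(W, r) = 2 + W**2/32 (h(W, r) = 2 - W*((1/2)/(-4))*W/4 = 2 - W*((1/2)*(-1/4))*W/4 = 2 - W*(-1/8)*W/4 = 2 - (-W/8)*W/4 = 2 - (-1)*W**2/32 = 2 + W**2/32)
V = -49/8 (V = 2 - (2 + (1/32)*(-14)**2) = 2 - (2 + (1/32)*196) = 2 - (2 + 49/8) = 2 - 1*65/8 = 2 - 65/8 = -49/8 ≈ -6.1250)
V*(-445) - 419 = -49/8*(-445) - 419 = 21805/8 - 419 = 18453/8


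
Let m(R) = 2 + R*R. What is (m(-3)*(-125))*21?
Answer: -28875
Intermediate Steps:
m(R) = 2 + R²
(m(-3)*(-125))*21 = ((2 + (-3)²)*(-125))*21 = ((2 + 9)*(-125))*21 = (11*(-125))*21 = -1375*21 = -28875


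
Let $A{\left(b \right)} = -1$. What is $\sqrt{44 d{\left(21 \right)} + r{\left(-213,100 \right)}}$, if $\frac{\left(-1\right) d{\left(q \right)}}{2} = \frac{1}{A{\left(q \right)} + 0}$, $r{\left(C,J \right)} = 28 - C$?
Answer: $\sqrt{329} \approx 18.138$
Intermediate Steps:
$d{\left(q \right)} = 2$ ($d{\left(q \right)} = - \frac{2}{-1 + 0} = - \frac{2}{-1} = \left(-2\right) \left(-1\right) = 2$)
$\sqrt{44 d{\left(21 \right)} + r{\left(-213,100 \right)}} = \sqrt{44 \cdot 2 + \left(28 - -213\right)} = \sqrt{88 + \left(28 + 213\right)} = \sqrt{88 + 241} = \sqrt{329}$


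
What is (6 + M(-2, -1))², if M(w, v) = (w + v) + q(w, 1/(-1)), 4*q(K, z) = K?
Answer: 25/4 ≈ 6.2500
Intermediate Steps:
q(K, z) = K/4
M(w, v) = v + 5*w/4 (M(w, v) = (w + v) + w/4 = (v + w) + w/4 = v + 5*w/4)
(6 + M(-2, -1))² = (6 + (-1 + (5/4)*(-2)))² = (6 + (-1 - 5/2))² = (6 - 7/2)² = (5/2)² = 25/4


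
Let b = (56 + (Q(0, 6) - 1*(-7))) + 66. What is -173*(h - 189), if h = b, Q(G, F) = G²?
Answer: 10380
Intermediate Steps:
b = 129 (b = (56 + (0² - 1*(-7))) + 66 = (56 + (0 + 7)) + 66 = (56 + 7) + 66 = 63 + 66 = 129)
h = 129
-173*(h - 189) = -173*(129 - 189) = -173*(-60) = 10380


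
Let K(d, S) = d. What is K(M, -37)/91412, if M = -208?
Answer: -52/22853 ≈ -0.0022754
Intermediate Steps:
K(M, -37)/91412 = -208/91412 = -208*1/91412 = -52/22853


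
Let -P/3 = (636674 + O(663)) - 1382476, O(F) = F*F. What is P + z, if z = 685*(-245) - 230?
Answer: 750644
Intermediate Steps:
O(F) = F**2
P = 918699 (P = -3*((636674 + 663**2) - 1382476) = -3*((636674 + 439569) - 1382476) = -3*(1076243 - 1382476) = -3*(-306233) = 918699)
z = -168055 (z = -167825 - 230 = -168055)
P + z = 918699 - 168055 = 750644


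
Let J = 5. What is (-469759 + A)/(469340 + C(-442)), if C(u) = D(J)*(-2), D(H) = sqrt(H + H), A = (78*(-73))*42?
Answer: -16635920569/11014001778 - 708907*sqrt(10)/110140017780 ≈ -1.5105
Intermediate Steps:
A = -239148 (A = -5694*42 = -239148)
D(H) = sqrt(2)*sqrt(H) (D(H) = sqrt(2*H) = sqrt(2)*sqrt(H))
C(u) = -2*sqrt(10) (C(u) = (sqrt(2)*sqrt(5))*(-2) = sqrt(10)*(-2) = -2*sqrt(10))
(-469759 + A)/(469340 + C(-442)) = (-469759 - 239148)/(469340 - 2*sqrt(10)) = -708907/(469340 - 2*sqrt(10))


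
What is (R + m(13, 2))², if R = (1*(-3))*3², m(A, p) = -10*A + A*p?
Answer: 17161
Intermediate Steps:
R = -27 (R = -3*9 = -27)
(R + m(13, 2))² = (-27 + 13*(-10 + 2))² = (-27 + 13*(-8))² = (-27 - 104)² = (-131)² = 17161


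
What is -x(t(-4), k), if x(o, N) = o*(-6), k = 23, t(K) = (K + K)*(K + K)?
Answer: 384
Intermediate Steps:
t(K) = 4*K² (t(K) = (2*K)*(2*K) = 4*K²)
x(o, N) = -6*o
-x(t(-4), k) = -(-6)*4*(-4)² = -(-6)*4*16 = -(-6)*64 = -1*(-384) = 384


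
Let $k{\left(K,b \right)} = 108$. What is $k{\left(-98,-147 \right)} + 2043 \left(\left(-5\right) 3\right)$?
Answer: $-30537$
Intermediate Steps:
$k{\left(-98,-147 \right)} + 2043 \left(\left(-5\right) 3\right) = 108 + 2043 \left(\left(-5\right) 3\right) = 108 + 2043 \left(-15\right) = 108 - 30645 = -30537$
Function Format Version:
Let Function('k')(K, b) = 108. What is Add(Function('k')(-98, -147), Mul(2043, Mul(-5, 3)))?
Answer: -30537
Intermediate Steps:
Add(Function('k')(-98, -147), Mul(2043, Mul(-5, 3))) = Add(108, Mul(2043, Mul(-5, 3))) = Add(108, Mul(2043, -15)) = Add(108, -30645) = -30537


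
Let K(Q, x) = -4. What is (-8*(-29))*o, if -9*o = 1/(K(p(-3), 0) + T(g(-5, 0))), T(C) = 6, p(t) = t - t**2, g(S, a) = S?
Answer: -116/9 ≈ -12.889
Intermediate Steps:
o = -1/18 (o = -1/(9*(-4 + 6)) = -1/9/2 = -1/9*1/2 = -1/18 ≈ -0.055556)
(-8*(-29))*o = -8*(-29)*(-1/18) = 232*(-1/18) = -116/9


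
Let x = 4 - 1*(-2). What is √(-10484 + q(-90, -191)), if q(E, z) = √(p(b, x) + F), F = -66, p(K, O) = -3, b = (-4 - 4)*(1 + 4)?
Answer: √(-10484 + I*√69) ≈ 0.0406 + 102.39*I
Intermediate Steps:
b = -40 (b = -8*5 = -40)
x = 6 (x = 4 + 2 = 6)
q(E, z) = I*√69 (q(E, z) = √(-3 - 66) = √(-69) = I*√69)
√(-10484 + q(-90, -191)) = √(-10484 + I*√69)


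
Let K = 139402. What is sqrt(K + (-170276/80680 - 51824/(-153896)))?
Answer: sqrt(20986980789650476186230)/388010290 ≈ 373.36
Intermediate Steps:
sqrt(K + (-170276/80680 - 51824/(-153896))) = sqrt(139402 + (-170276/80680 - 51824/(-153896))) = sqrt(139402 + (-170276*1/80680 - 51824*(-1/153896))) = sqrt(139402 + (-42569/20170 + 6478/19237)) = sqrt(139402 - 688238593/388010290) = sqrt(54088722207987/388010290) = sqrt(20986980789650476186230)/388010290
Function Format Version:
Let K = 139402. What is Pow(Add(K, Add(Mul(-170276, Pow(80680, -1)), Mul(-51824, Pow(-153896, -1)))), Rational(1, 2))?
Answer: Mul(Rational(1, 388010290), Pow(20986980789650476186230, Rational(1, 2))) ≈ 373.36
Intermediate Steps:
Pow(Add(K, Add(Mul(-170276, Pow(80680, -1)), Mul(-51824, Pow(-153896, -1)))), Rational(1, 2)) = Pow(Add(139402, Add(Mul(-170276, Pow(80680, -1)), Mul(-51824, Pow(-153896, -1)))), Rational(1, 2)) = Pow(Add(139402, Add(Mul(-170276, Rational(1, 80680)), Mul(-51824, Rational(-1, 153896)))), Rational(1, 2)) = Pow(Add(139402, Add(Rational(-42569, 20170), Rational(6478, 19237))), Rational(1, 2)) = Pow(Add(139402, Rational(-688238593, 388010290)), Rational(1, 2)) = Pow(Rational(54088722207987, 388010290), Rational(1, 2)) = Mul(Rational(1, 388010290), Pow(20986980789650476186230, Rational(1, 2)))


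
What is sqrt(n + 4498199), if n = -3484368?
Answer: 13*sqrt(5999) ≈ 1006.9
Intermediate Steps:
sqrt(n + 4498199) = sqrt(-3484368 + 4498199) = sqrt(1013831) = 13*sqrt(5999)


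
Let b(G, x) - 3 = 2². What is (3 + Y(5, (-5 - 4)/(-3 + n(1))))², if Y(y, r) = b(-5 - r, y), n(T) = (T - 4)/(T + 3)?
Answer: 100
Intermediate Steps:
n(T) = (-4 + T)/(3 + T)
b(G, x) = 7 (b(G, x) = 3 + 2² = 3 + 4 = 7)
Y(y, r) = 7
(3 + Y(5, (-5 - 4)/(-3 + n(1))))² = (3 + 7)² = 10² = 100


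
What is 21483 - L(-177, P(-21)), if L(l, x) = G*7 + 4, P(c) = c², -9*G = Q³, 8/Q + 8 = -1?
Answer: 140920135/6561 ≈ 21478.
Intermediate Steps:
Q = -8/9 (Q = 8/(-8 - 1) = 8/(-9) = 8*(-⅑) = -8/9 ≈ -0.88889)
G = 512/6561 (G = -(-8/9)³/9 = -⅑*(-512/729) = 512/6561 ≈ 0.078037)
L(l, x) = 29828/6561 (L(l, x) = (512/6561)*7 + 4 = 3584/6561 + 4 = 29828/6561)
21483 - L(-177, P(-21)) = 21483 - 1*29828/6561 = 21483 - 29828/6561 = 140920135/6561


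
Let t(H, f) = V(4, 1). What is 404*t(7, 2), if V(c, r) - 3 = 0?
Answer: 1212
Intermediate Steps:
V(c, r) = 3 (V(c, r) = 3 + 0 = 3)
t(H, f) = 3
404*t(7, 2) = 404*3 = 1212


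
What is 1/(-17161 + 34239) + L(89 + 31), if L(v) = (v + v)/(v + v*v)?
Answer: 34277/2066438 ≈ 0.016587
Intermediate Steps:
L(v) = 2*v/(v + v**2) (L(v) = (2*v)/(v + v**2) = 2*v/(v + v**2))
1/(-17161 + 34239) + L(89 + 31) = 1/(-17161 + 34239) + 2/(1 + (89 + 31)) = 1/17078 + 2/(1 + 120) = 1/17078 + 2/121 = 34277/2066438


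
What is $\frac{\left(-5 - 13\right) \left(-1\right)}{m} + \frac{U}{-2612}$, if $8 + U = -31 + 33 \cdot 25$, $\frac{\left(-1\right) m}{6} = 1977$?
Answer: $- \frac{260293}{860654} \approx -0.30244$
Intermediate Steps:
$m = -11862$ ($m = \left(-6\right) 1977 = -11862$)
$U = 786$ ($U = -8 + \left(-31 + 33 \cdot 25\right) = -8 + \left(-31 + 825\right) = -8 + 794 = 786$)
$\frac{\left(-5 - 13\right) \left(-1\right)}{m} + \frac{U}{-2612} = \frac{\left(-5 - 13\right) \left(-1\right)}{-11862} + \frac{786}{-2612} = \left(-18\right) \left(-1\right) \left(- \frac{1}{11862}\right) + 786 \left(- \frac{1}{2612}\right) = 18 \left(- \frac{1}{11862}\right) - \frac{393}{1306} = - \frac{1}{659} - \frac{393}{1306} = - \frac{260293}{860654}$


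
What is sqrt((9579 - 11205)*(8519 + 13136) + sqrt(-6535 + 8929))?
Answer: sqrt(-35211030 + 3*sqrt(266)) ≈ 5933.9*I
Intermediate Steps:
sqrt((9579 - 11205)*(8519 + 13136) + sqrt(-6535 + 8929)) = sqrt(-1626*21655 + sqrt(2394)) = sqrt(-35211030 + 3*sqrt(266))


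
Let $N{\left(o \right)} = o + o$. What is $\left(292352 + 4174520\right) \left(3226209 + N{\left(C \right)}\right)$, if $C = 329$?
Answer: $14414001850024$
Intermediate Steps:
$N{\left(o \right)} = 2 o$
$\left(292352 + 4174520\right) \left(3226209 + N{\left(C \right)}\right) = \left(292352 + 4174520\right) \left(3226209 + 2 \cdot 329\right) = 4466872 \left(3226209 + 658\right) = 4466872 \cdot 3226867 = 14414001850024$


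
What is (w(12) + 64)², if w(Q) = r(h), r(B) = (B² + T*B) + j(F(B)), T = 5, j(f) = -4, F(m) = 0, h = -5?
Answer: 3600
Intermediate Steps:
r(B) = -4 + B² + 5*B (r(B) = (B² + 5*B) - 4 = -4 + B² + 5*B)
w(Q) = -4 (w(Q) = -4 + (-5)² + 5*(-5) = -4 + 25 - 25 = -4)
(w(12) + 64)² = (-4 + 64)² = 60² = 3600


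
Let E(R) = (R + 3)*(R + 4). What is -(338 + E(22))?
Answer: -988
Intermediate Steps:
E(R) = (3 + R)*(4 + R)
-(338 + E(22)) = -(338 + (12 + 22² + 7*22)) = -(338 + (12 + 484 + 154)) = -(338 + 650) = -1*988 = -988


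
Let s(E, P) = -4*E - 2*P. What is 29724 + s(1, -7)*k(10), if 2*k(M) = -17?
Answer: 29639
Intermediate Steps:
k(M) = -17/2 (k(M) = (1/2)*(-17) = -17/2)
29724 + s(1, -7)*k(10) = 29724 + (-4*1 - 2*(-7))*(-17/2) = 29724 + (-4 + 14)*(-17/2) = 29724 + 10*(-17/2) = 29724 - 85 = 29639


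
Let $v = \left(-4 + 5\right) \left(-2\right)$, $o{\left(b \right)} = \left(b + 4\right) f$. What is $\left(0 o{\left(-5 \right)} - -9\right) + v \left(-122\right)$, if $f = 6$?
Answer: $253$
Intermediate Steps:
$o{\left(b \right)} = 24 + 6 b$ ($o{\left(b \right)} = \left(b + 4\right) 6 = \left(4 + b\right) 6 = 24 + 6 b$)
$v = -2$ ($v = 1 \left(-2\right) = -2$)
$\left(0 o{\left(-5 \right)} - -9\right) + v \left(-122\right) = \left(0 \left(24 + 6 \left(-5\right)\right) - -9\right) - -244 = \left(0 \left(24 - 30\right) + 9\right) + 244 = \left(0 \left(-6\right) + 9\right) + 244 = \left(0 + 9\right) + 244 = 9 + 244 = 253$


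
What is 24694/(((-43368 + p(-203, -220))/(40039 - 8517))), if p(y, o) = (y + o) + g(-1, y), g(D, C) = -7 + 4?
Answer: -389202134/21897 ≈ -17774.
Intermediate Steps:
g(D, C) = -3
p(y, o) = -3 + o + y (p(y, o) = (y + o) - 3 = (o + y) - 3 = -3 + o + y)
24694/(((-43368 + p(-203, -220))/(40039 - 8517))) = 24694/(((-43368 + (-3 - 220 - 203))/(40039 - 8517))) = 24694/(((-43368 - 426)/31522)) = 24694/((-43794*1/31522)) = 24694/(-21897/15761) = 24694*(-15761/21897) = -389202134/21897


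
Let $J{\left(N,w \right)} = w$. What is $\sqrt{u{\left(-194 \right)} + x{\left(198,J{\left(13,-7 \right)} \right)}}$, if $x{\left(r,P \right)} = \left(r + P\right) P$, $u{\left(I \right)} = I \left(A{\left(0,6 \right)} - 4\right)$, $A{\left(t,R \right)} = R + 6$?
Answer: $3 i \sqrt{321} \approx 53.749 i$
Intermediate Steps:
$A{\left(t,R \right)} = 6 + R$
$u{\left(I \right)} = 8 I$ ($u{\left(I \right)} = I \left(\left(6 + 6\right) - 4\right) = I \left(12 - 4\right) = I 8 = 8 I$)
$x{\left(r,P \right)} = P \left(P + r\right)$ ($x{\left(r,P \right)} = \left(P + r\right) P = P \left(P + r\right)$)
$\sqrt{u{\left(-194 \right)} + x{\left(198,J{\left(13,-7 \right)} \right)}} = \sqrt{8 \left(-194\right) - 7 \left(-7 + 198\right)} = \sqrt{-1552 - 1337} = \sqrt{-2889} = 3 i \sqrt{321}$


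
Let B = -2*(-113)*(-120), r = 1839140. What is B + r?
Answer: 1812020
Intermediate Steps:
B = -27120 (B = 226*(-120) = -27120)
B + r = -27120 + 1839140 = 1812020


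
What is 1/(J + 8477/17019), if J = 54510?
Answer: 17019/927714167 ≈ 1.8345e-5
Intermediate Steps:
1/(J + 8477/17019) = 1/(54510 + 8477/17019) = 1/(927714167/17019) = 17019/927714167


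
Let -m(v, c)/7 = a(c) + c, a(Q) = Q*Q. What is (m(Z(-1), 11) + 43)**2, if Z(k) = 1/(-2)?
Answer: 776161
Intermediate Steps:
a(Q) = Q**2
Z(k) = -1/2
m(v, c) = -7*c - 7*c**2 (m(v, c) = -7*(c**2 + c) = -7*(c + c**2) = -7*c - 7*c**2)
(m(Z(-1), 11) + 43)**2 = (7*11*(-1 - 1*11) + 43)**2 = (7*11*(-1 - 11) + 43)**2 = (7*11*(-12) + 43)**2 = (-924 + 43)**2 = (-881)**2 = 776161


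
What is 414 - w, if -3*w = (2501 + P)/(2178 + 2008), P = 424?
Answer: 133383/322 ≈ 414.23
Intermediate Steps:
w = -75/322 (w = -(2501 + 424)/(3*(2178 + 2008)) = -975/4186 = -1/3*225/322 = -75/322 ≈ -0.23292)
414 - w = 414 - 1*(-75/322) = 414 + 75/322 = 133383/322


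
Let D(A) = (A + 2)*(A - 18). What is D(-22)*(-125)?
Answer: -100000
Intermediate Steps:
D(A) = (-18 + A)*(2 + A) (D(A) = (2 + A)*(-18 + A) = (-18 + A)*(2 + A))
D(-22)*(-125) = (-36 + (-22)**2 - 16*(-22))*(-125) = (-36 + 484 + 352)*(-125) = 800*(-125) = -100000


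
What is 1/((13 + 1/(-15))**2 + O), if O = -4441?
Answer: -225/961589 ≈ -0.00023399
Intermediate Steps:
1/((13 + 1/(-15))**2 + O) = 1/((13 + 1/(-15))**2 - 4441) = 1/((13 - 1/15)**2 - 4441) = 1/((194/15)**2 - 4441) = 1/(37636/225 - 4441) = 1/(-961589/225) = -225/961589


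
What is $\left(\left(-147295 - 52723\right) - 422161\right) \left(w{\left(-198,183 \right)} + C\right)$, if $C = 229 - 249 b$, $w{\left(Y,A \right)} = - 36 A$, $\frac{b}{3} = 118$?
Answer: $58799026395$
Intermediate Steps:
$b = 354$ ($b = 3 \cdot 118 = 354$)
$C = -87917$ ($C = 229 - 88146 = -87917$)
$\left(\left(-147295 - 52723\right) - 422161\right) \left(w{\left(-198,183 \right)} + C\right) = \left(\left(-147295 - 52723\right) - 422161\right) \left(\left(-36\right) 183 - 87917\right) = \left(\left(-147295 - 52723\right) - 422161\right) \left(-6588 - 87917\right) = \left(-200018 - 422161\right) \left(-94505\right) = \left(-622179\right) \left(-94505\right) = 58799026395$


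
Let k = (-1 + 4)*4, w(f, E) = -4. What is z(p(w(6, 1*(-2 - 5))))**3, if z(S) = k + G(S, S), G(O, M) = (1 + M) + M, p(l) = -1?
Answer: 1331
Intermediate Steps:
G(O, M) = 1 + 2*M
k = 12 (k = 3*4 = 12)
z(S) = 13 + 2*S (z(S) = 12 + (1 + 2*S) = 13 + 2*S)
z(p(w(6, 1*(-2 - 5))))**3 = (13 + 2*(-1))**3 = (13 - 2)**3 = 11**3 = 1331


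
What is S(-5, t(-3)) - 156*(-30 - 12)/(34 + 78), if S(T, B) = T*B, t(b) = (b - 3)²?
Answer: -243/2 ≈ -121.50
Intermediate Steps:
t(b) = (-3 + b)²
S(T, B) = B*T
S(-5, t(-3)) - 156*(-30 - 12)/(34 + 78) = (-3 - 3)²*(-5) - 156*(-30 - 12)/(34 + 78) = (-6)²*(-5) - (-6552)/112 = 36*(-5) - (-6552)/112 = -180 - 156*(-3/8) = -180 + 117/2 = -243/2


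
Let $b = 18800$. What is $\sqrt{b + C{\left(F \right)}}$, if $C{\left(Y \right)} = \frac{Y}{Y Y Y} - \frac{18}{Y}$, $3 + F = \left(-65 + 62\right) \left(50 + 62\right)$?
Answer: $\frac{\sqrt{2160520903}}{339} \approx 137.11$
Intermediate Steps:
$F = -339$ ($F = -3 + \left(-65 + 62\right) \left(50 + 62\right) = -3 - 336 = -339$)
$C{\left(Y \right)} = \frac{1}{Y^{2}} - \frac{18}{Y}$ ($C{\left(Y \right)} = \frac{Y}{Y^{2} Y} - \frac{18}{Y} = \frac{Y}{Y^{3}} - \frac{18}{Y} = \frac{1}{Y^{2}} - \frac{18}{Y}$)
$\sqrt{b + C{\left(F \right)}} = \sqrt{18800 + \frac{1 - -6102}{114921}} = \sqrt{18800 + \frac{1 + 6102}{114921}} = \sqrt{18800 + \frac{1}{114921} \cdot 6103} = \sqrt{18800 + \frac{6103}{114921}} = \sqrt{\frac{2160520903}{114921}} = \frac{\sqrt{2160520903}}{339}$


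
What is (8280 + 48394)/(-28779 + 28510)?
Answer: -56674/269 ≈ -210.68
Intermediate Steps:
(8280 + 48394)/(-28779 + 28510) = 56674/(-269) = 56674*(-1/269) = -56674/269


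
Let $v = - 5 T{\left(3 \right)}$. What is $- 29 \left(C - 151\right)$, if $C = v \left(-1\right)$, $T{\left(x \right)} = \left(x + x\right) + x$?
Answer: $3074$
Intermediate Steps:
$T{\left(x \right)} = 3 x$ ($T{\left(x \right)} = 2 x + x = 3 x$)
$v = -45$ ($v = - 5 \cdot 3 \cdot 3 = \left(-5\right) 9 = -45$)
$C = 45$ ($C = \left(-45\right) \left(-1\right) = 45$)
$- 29 \left(C - 151\right) = - 29 \left(45 - 151\right) = \left(-29\right) \left(-106\right) = 3074$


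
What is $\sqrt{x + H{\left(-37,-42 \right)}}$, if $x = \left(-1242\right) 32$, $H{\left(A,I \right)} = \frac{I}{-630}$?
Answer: $\frac{i \sqrt{8942385}}{15} \approx 199.36 i$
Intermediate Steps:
$H{\left(A,I \right)} = - \frac{I}{630}$ ($H{\left(A,I \right)} = I \left(- \frac{1}{630}\right) = - \frac{I}{630}$)
$x = -39744$
$\sqrt{x + H{\left(-37,-42 \right)}} = \sqrt{-39744 - - \frac{1}{15}} = \sqrt{-39744 + \frac{1}{15}} = \sqrt{- \frac{596159}{15}} = \frac{i \sqrt{8942385}}{15}$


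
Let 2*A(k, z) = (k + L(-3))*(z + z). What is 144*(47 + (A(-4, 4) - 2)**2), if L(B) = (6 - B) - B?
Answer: 136368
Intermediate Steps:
L(B) = 6 - 2*B
A(k, z) = z*(12 + k) (A(k, z) = ((k + (6 - 2*(-3)))*(z + z))/2 = ((k + (6 + 6))*(2*z))/2 = ((k + 12)*(2*z))/2 = ((12 + k)*(2*z))/2 = (2*z*(12 + k))/2 = z*(12 + k))
144*(47 + (A(-4, 4) - 2)**2) = 144*(47 + (4*(12 - 4) - 2)**2) = 144*(47 + (4*8 - 2)**2) = 144*(47 + (32 - 2)**2) = 144*(47 + 30**2) = 144*(47 + 900) = 144*947 = 136368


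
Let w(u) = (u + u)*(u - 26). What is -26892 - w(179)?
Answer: -81666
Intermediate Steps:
w(u) = 2*u*(-26 + u) (w(u) = (2*u)*(-26 + u) = 2*u*(-26 + u))
-26892 - w(179) = -26892 - 2*179*(-26 + 179) = -26892 - 2*179*153 = -26892 - 1*54774 = -26892 - 54774 = -81666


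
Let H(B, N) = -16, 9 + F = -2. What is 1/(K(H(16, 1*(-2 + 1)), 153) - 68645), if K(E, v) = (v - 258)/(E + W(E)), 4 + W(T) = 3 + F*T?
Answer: -53/3638220 ≈ -1.4568e-5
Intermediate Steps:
F = -11 (F = -9 - 2 = -11)
W(T) = -1 - 11*T (W(T) = -4 + (3 - 11*T) = -1 - 11*T)
K(E, v) = (-258 + v)/(-1 - 10*E) (K(E, v) = (v - 258)/(E + (-1 - 11*E)) = (-258 + v)/(-1 - 10*E))
1/(K(H(16, 1*(-2 + 1)), 153) - 68645) = 1/((258 - 1*153)/(1 + 10*(-16)) - 68645) = 1/((258 - 153)/(1 - 160) - 68645) = 1/(105/(-159) - 68645) = 1/(-1/159*105 - 68645) = 1/(-35/53 - 68645) = 1/(-3638220/53) = -53/3638220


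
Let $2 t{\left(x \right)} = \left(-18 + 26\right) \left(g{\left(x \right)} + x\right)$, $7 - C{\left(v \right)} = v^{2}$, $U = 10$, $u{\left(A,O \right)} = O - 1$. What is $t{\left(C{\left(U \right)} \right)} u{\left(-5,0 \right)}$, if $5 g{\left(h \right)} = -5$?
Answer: $376$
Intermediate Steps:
$u{\left(A,O \right)} = -1 + O$
$g{\left(h \right)} = -1$ ($g{\left(h \right)} = \frac{1}{5} \left(-5\right) = -1$)
$C{\left(v \right)} = 7 - v^{2}$
$t{\left(x \right)} = -4 + 4 x$ ($t{\left(x \right)} = \frac{\left(-18 + 26\right) \left(-1 + x\right)}{2} = \frac{8 \left(-1 + x\right)}{2} = \frac{-8 + 8 x}{2} = -4 + 4 x$)
$t{\left(C{\left(U \right)} \right)} u{\left(-5,0 \right)} = \left(-4 + 4 \left(7 - 10^{2}\right)\right) \left(-1 + 0\right) = \left(-4 + 4 \left(7 - 100\right)\right) \left(-1\right) = \left(-4 + 4 \left(-93\right)\right) \left(-1\right) = \left(-4 - 372\right) \left(-1\right) = \left(-376\right) \left(-1\right) = 376$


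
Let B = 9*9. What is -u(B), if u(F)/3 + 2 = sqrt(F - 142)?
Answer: 6 - 3*I*sqrt(61) ≈ 6.0 - 23.431*I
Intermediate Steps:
B = 81
u(F) = -6 + 3*sqrt(-142 + F) (u(F) = -6 + 3*sqrt(F - 142) = -6 + 3*sqrt(-142 + F))
-u(B) = -(-6 + 3*sqrt(-142 + 81)) = -(-6 + 3*sqrt(-61)) = -(-6 + 3*(I*sqrt(61))) = -(-6 + 3*I*sqrt(61)) = 6 - 3*I*sqrt(61)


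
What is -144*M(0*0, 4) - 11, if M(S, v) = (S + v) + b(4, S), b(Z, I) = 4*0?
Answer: -587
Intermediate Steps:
b(Z, I) = 0
M(S, v) = S + v (M(S, v) = (S + v) + 0 = S + v)
-144*M(0*0, 4) - 11 = -144*(0*0 + 4) - 11 = -144*(0 + 4) - 11 = -144*4 - 11 = -576 - 11 = -587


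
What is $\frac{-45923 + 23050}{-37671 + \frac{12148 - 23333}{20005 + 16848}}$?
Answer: $\frac{842938669}{1388300548} \approx 0.60717$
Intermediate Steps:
$\frac{-45923 + 23050}{-37671 + \frac{12148 - 23333}{20005 + 16848}} = - \frac{22873}{-37671 - \frac{11185}{36853}} = - \frac{22873}{- \frac{1388300548}{36853}} = \left(-22873\right) \left(- \frac{36853}{1388300548}\right) = \frac{842938669}{1388300548}$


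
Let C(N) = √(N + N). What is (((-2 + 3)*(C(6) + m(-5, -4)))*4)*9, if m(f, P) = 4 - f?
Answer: 324 + 72*√3 ≈ 448.71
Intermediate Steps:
C(N) = √2*√N (C(N) = √(2*N) = √2*√N)
(((-2 + 3)*(C(6) + m(-5, -4)))*4)*9 = (((-2 + 3)*(√2*√6 + (4 - 1*(-5))))*4)*9 = ((1*(2*√3 + (4 + 5)))*4)*9 = ((1*(2*√3 + 9))*4)*9 = ((1*(9 + 2*√3))*4)*9 = ((9 + 2*√3)*4)*9 = (36 + 8*√3)*9 = 324 + 72*√3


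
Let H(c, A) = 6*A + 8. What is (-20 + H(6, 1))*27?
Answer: -162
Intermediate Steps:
H(c, A) = 8 + 6*A
(-20 + H(6, 1))*27 = (-20 + (8 + 6*1))*27 = (-20 + (8 + 6))*27 = (-20 + 14)*27 = -6*27 = -162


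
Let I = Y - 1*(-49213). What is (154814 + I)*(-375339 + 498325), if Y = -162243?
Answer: 5138847024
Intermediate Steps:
I = -113030 (I = -162243 - 1*(-49213) = -162243 + 49213 = -113030)
(154814 + I)*(-375339 + 498325) = (154814 - 113030)*(-375339 + 498325) = 41784*122986 = 5138847024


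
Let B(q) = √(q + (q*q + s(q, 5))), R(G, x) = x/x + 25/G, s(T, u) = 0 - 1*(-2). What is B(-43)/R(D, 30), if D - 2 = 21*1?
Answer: 23*√113/12 ≈ 20.374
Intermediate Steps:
s(T, u) = 2 (s(T, u) = 0 + 2 = 2)
D = 23 (D = 2 + 21*1 = 2 + 21 = 23)
R(G, x) = 1 + 25/G
B(q) = √(2 + q + q²) (B(q) = √(q + (q*q + 2)) = √(q + (q² + 2)) = √(q + (2 + q²)) = √(2 + q + q²))
B(-43)/R(D, 30) = √(2 - 43 + (-43)²)/(((25 + 23)/23)) = √(2 - 43 + 1849)/(((1/23)*48)) = √1808/(48/23) = (4*√113)*(23/48) = 23*√113/12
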